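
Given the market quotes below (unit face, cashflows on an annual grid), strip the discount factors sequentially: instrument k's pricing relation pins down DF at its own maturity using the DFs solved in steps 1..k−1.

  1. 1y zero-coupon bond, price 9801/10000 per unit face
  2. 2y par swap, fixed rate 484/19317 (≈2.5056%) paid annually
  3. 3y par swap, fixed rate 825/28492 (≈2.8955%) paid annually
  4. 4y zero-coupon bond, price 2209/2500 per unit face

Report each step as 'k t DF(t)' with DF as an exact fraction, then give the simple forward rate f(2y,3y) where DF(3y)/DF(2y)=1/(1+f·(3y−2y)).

step 1 [1y] zero: DF = P = 9801/10000 ≈ 0.980100
step 2 [2y] swap r/1=484/19317: DF=(1 − 484/19317·(0.980100))/(1+484/19317) = 2379/2500 ≈ 0.951600
step 3 [3y] swap r/1=825/28492: DF=(1 − 825/28492·(0.980100+0.951600))/(1+825/28492) = 367/400 ≈ 0.917500
step 4 [4y] zero: DF = P = 2209/2500 ≈ 0.883600

1 1 9801/10000
2 2 2379/2500
3 3 367/400
4 4 2209/2500
f(2y,3y) = ((2379/2500)/(367/400) − 1)/(1) = 341/9175 ≈ 3.7166%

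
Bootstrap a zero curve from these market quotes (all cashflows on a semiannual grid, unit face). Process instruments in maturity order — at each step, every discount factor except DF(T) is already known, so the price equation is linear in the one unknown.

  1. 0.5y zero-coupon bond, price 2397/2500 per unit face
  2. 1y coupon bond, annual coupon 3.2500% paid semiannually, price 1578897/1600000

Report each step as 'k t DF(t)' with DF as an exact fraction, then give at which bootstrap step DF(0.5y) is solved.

1 1/2 2397/2500
2 1 9557/10000
DF(0.5y) is solved at step 1

step 1 [0.5y] zero: DF = P = 2397/2500 ≈ 0.958800
step 2 [1y] bond c/2=13/800: DF=(1578897/1600000 − 13/800·(0.958800))/(1+13/800) = 9557/10000 ≈ 0.955700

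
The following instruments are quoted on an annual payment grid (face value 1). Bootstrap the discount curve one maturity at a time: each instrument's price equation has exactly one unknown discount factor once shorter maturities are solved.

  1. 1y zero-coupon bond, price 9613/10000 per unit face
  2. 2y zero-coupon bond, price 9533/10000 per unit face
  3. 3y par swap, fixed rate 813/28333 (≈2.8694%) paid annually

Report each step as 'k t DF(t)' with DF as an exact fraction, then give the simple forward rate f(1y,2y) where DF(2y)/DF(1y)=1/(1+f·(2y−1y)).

1 1 9613/10000
2 2 9533/10000
3 3 9187/10000
f(1y,2y) = ((9613/10000)/(9533/10000) − 1)/(1) = 80/9533 ≈ 0.8392%

step 1 [1y] zero: DF = P = 9613/10000 ≈ 0.961300
step 2 [2y] zero: DF = P = 9533/10000 ≈ 0.953300
step 3 [3y] swap r/1=813/28333: DF=(1 − 813/28333·(0.961300+0.953300))/(1+813/28333) = 9187/10000 ≈ 0.918700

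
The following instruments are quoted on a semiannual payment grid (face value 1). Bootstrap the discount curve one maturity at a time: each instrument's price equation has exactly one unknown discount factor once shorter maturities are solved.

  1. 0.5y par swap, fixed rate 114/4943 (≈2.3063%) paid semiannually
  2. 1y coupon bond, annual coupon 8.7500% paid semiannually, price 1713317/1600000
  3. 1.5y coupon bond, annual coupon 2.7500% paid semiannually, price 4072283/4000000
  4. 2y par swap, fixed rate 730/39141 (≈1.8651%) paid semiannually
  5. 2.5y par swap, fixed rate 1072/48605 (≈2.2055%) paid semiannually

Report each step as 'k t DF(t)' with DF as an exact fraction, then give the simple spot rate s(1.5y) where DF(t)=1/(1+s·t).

1 1/2 4943/5000
2 1 1969/2000
3 3/2 391/400
4 2 1927/2000
5 5/2 1183/1250
s(1.5y) = (1/(391/400) − 1)/(3/2) = 6/391 ≈ 1.5345%

step 1 [0.5y] swap r/2=57/4943: DF=(1 − 57/4943·(0))/(1+57/4943) = 4943/5000 ≈ 0.988600
step 2 [1y] bond c/2=7/160: DF=(1713317/1600000 − 7/160·(0.988600))/(1+7/160) = 1969/2000 ≈ 0.984500
step 3 [1.5y] bond c/2=11/800: DF=(4072283/4000000 − 11/800·(0.988600+0.984500))/(1+11/800) = 391/400 ≈ 0.977500
step 4 [2y] swap r/2=365/39141: DF=(1 − 365/39141·(0.988600+0.984500+0.977500))/(1+365/39141) = 1927/2000 ≈ 0.963500
step 5 [2.5y] swap r/2=536/48605: DF=(1 − 536/48605·(0.988600+0.984500+0.977500+0.963500))/(1+536/48605) = 1183/1250 ≈ 0.946400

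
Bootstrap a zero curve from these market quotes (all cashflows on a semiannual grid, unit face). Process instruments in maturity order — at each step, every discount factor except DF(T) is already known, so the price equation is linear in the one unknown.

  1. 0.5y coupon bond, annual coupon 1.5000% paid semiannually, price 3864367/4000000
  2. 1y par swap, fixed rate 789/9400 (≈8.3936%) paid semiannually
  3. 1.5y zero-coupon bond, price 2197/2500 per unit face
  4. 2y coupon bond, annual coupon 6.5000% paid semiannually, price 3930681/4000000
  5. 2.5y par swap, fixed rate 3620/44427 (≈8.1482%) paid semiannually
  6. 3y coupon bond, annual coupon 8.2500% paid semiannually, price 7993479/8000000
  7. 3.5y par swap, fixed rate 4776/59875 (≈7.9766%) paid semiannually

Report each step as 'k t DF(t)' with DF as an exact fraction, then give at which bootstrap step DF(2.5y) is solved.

step 1 [0.5y] bond c/2=3/400: DF=(3864367/4000000 − 3/400·(0))/(1+3/400) = 9589/10000 ≈ 0.958900
step 2 [1y] swap r/2=789/18800: DF=(1 − 789/18800·(0.958900))/(1+789/18800) = 9211/10000 ≈ 0.921100
step 3 [1.5y] zero: DF = P = 2197/2500 ≈ 0.878800
step 4 [2y] bond c/2=13/400: DF=(3930681/4000000 − 13/400·(0.958900+0.921100+0.878800))/(1+13/400) = 8649/10000 ≈ 0.864900
step 5 [2.5y] swap r/2=1810/44427: DF=(1 − 1810/44427·(0.958900+0.921100+0.878800+0.864900))/(1+1810/44427) = 819/1000 ≈ 0.819000
step 6 [3y] bond c/2=33/800: DF=(7993479/8000000 − 33/800·(0.958900+0.921100+0.878800+0.864900+0.819000))/(1+33/800) = 1959/2500 ≈ 0.783600
step 7 [3.5y] swap r/2=2388/59875: DF=(1 − 2388/59875·(0.958900+0.921100+0.878800+0.864900+0.819000+0.783600))/(1+2388/59875) = 1903/2500 ≈ 0.761200

1 1/2 9589/10000
2 1 9211/10000
3 3/2 2197/2500
4 2 8649/10000
5 5/2 819/1000
6 3 1959/2500
7 7/2 1903/2500
DF(2.5y) is solved at step 5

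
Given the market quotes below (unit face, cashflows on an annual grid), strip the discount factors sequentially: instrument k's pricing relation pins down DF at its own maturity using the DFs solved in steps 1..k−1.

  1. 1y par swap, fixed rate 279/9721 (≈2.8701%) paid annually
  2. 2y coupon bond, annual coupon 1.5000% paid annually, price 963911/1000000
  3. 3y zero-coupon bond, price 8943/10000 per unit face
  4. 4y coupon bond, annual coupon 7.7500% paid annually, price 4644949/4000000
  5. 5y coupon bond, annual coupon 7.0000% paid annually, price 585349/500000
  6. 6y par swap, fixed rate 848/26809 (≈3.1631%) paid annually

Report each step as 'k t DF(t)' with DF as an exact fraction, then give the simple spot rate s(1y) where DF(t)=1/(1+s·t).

1 1 9721/10000
2 2 9353/10000
3 3 8943/10000
4 4 4381/5000
5 5 1707/2000
6 6 519/625
s(1y) = (1/(9721/10000) − 1)/(1) = 279/9721 ≈ 2.8701%

step 1 [1y] swap r/1=279/9721: DF=(1 − 279/9721·(0))/(1+279/9721) = 9721/10000 ≈ 0.972100
step 2 [2y] bond c/1=3/200: DF=(963911/1000000 − 3/200·(0.972100))/(1+3/200) = 9353/10000 ≈ 0.935300
step 3 [3y] zero: DF = P = 8943/10000 ≈ 0.894300
step 4 [4y] bond c/1=31/400: DF=(4644949/4000000 − 31/400·(0.972100+0.935300+0.894300))/(1+31/400) = 4381/5000 ≈ 0.876200
step 5 [5y] bond c/1=7/100: DF=(585349/500000 − 7/100·(0.972100+0.935300+0.894300+0.876200))/(1+7/100) = 1707/2000 ≈ 0.853500
step 6 [6y] swap r/1=848/26809: DF=(1 − 848/26809·(0.972100+0.935300+0.894300+0.876200+0.853500))/(1+848/26809) = 519/625 ≈ 0.830400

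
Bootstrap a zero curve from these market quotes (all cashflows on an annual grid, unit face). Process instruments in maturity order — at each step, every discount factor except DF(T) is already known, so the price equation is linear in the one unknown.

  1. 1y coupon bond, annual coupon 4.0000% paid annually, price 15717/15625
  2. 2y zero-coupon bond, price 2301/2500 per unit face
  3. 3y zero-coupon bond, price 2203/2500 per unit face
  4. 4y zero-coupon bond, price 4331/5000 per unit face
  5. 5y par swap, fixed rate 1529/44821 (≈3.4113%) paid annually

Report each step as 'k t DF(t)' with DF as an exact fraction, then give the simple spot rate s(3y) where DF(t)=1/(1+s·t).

1 1 1209/1250
2 2 2301/2500
3 3 2203/2500
4 4 4331/5000
5 5 8471/10000
s(3y) = (1/(2203/2500) − 1)/(3) = 99/2203 ≈ 4.4939%

step 1 [1y] bond c/1=1/25: DF=(15717/15625 − 1/25·(0))/(1+1/25) = 1209/1250 ≈ 0.967200
step 2 [2y] zero: DF = P = 2301/2500 ≈ 0.920400
step 3 [3y] zero: DF = P = 2203/2500 ≈ 0.881200
step 4 [4y] zero: DF = P = 4331/5000 ≈ 0.866200
step 5 [5y] swap r/1=1529/44821: DF=(1 − 1529/44821·(0.967200+0.920400+0.881200+0.866200))/(1+1529/44821) = 8471/10000 ≈ 0.847100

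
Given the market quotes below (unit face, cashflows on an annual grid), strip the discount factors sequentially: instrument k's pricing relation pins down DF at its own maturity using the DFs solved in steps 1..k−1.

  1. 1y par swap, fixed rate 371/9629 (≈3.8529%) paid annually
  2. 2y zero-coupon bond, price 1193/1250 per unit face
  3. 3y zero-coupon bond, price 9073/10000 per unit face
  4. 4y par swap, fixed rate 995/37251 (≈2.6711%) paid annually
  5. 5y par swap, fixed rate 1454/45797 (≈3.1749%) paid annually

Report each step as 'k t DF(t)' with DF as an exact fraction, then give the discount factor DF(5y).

step 1 [1y] swap r/1=371/9629: DF=(1 − 371/9629·(0))/(1+371/9629) = 9629/10000 ≈ 0.962900
step 2 [2y] zero: DF = P = 1193/1250 ≈ 0.954400
step 3 [3y] zero: DF = P = 9073/10000 ≈ 0.907300
step 4 [4y] swap r/1=995/37251: DF=(1 − 995/37251·(0.962900+0.954400+0.907300))/(1+995/37251) = 1801/2000 ≈ 0.900500
step 5 [5y] swap r/1=1454/45797: DF=(1 − 1454/45797·(0.962900+0.954400+0.907300+0.900500))/(1+1454/45797) = 4273/5000 ≈ 0.854600

1 1 9629/10000
2 2 1193/1250
3 3 9073/10000
4 4 1801/2000
5 5 4273/5000
DF(5y) = 4273/5000 ≈ 0.854600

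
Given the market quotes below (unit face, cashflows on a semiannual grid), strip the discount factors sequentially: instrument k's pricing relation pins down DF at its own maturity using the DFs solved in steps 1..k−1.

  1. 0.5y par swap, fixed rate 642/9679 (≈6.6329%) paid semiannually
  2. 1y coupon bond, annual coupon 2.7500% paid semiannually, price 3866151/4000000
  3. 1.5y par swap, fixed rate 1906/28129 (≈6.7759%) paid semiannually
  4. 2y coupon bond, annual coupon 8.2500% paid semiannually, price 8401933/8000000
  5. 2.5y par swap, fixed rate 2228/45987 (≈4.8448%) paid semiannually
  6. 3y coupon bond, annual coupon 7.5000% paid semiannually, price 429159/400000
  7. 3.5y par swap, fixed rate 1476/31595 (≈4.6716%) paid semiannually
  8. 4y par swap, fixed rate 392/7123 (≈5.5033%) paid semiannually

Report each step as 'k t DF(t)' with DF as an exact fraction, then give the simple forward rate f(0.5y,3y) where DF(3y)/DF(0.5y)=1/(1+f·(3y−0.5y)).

step 1 [0.5y] swap r/2=321/9679: DF=(1 − 321/9679·(0))/(1+321/9679) = 9679/10000 ≈ 0.967900
step 2 [1y] bond c/2=11/800: DF=(3866151/4000000 − 11/800·(0.967900))/(1+11/800) = 9403/10000 ≈ 0.940300
step 3 [1.5y] swap r/2=953/28129: DF=(1 − 953/28129·(0.967900+0.940300))/(1+953/28129) = 9047/10000 ≈ 0.904700
step 4 [2y] bond c/2=33/800: DF=(8401933/8000000 − 33/800·(0.967900+0.940300+0.904700))/(1+33/800) = 2243/2500 ≈ 0.897200
step 5 [2.5y] swap r/2=1114/45987: DF=(1 − 1114/45987·(0.967900+0.940300+0.904700+0.897200))/(1+1114/45987) = 4443/5000 ≈ 0.888600
step 6 [3y] bond c/2=3/80: DF=(429159/400000 − 3/80·(0.967900+0.940300+0.904700+0.897200+0.888600))/(1+3/80) = 8679/10000 ≈ 0.867900
step 7 [3.5y] swap r/2=738/31595: DF=(1 − 738/31595·(0.967900+0.940300+0.904700+0.897200+0.888600+0.867900))/(1+738/31595) = 2131/2500 ≈ 0.852400
step 8 [4y] swap r/2=196/7123: DF=(1 − 196/7123·(0.967900+0.940300+0.904700+0.897200+0.888600+0.867900+0.852400))/(1+196/7123) = 201/250 ≈ 0.804000

1 1/2 9679/10000
2 1 9403/10000
3 3/2 9047/10000
4 2 2243/2500
5 5/2 4443/5000
6 3 8679/10000
7 7/2 2131/2500
8 4 201/250
f(0.5y,3y) = ((9679/10000)/(8679/10000) − 1)/(5/2) = 400/8679 ≈ 4.6088%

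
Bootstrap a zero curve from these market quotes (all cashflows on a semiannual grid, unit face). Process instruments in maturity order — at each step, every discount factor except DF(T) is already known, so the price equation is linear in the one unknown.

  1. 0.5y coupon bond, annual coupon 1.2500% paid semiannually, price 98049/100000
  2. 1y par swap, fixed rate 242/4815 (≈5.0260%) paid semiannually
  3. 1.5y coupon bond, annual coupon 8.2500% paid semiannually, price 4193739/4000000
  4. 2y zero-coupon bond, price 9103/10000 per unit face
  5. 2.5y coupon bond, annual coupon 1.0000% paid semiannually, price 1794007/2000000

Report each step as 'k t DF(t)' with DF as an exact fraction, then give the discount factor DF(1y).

step 1 [0.5y] bond c/2=1/160: DF=(98049/100000 − 1/160·(0))/(1+1/160) = 609/625 ≈ 0.974400
step 2 [1y] swap r/2=121/4815: DF=(1 − 121/4815·(0.974400))/(1+121/4815) = 2379/2500 ≈ 0.951600
step 3 [1.5y] bond c/2=33/800: DF=(4193739/4000000 − 33/800·(0.974400+0.951600))/(1+33/800) = 4653/5000 ≈ 0.930600
step 4 [2y] zero: DF = P = 9103/10000 ≈ 0.910300
step 5 [2.5y] bond c/2=1/200: DF=(1794007/2000000 − 1/200·(0.974400+0.951600+0.930600+0.910300))/(1+1/200) = 4369/5000 ≈ 0.873800

1 1/2 609/625
2 1 2379/2500
3 3/2 4653/5000
4 2 9103/10000
5 5/2 4369/5000
DF(1y) = 2379/2500 ≈ 0.951600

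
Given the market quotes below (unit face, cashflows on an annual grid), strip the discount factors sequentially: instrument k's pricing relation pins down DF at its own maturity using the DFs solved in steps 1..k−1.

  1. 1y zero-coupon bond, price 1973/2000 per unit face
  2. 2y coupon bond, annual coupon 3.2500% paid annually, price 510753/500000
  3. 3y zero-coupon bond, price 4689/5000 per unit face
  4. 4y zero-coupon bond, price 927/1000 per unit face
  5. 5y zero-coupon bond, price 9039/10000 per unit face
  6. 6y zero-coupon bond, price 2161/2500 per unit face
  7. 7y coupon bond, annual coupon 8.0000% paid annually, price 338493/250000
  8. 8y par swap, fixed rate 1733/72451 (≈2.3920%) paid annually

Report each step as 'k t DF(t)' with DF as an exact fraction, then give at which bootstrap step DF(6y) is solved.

step 1 [1y] zero: DF = P = 1973/2000 ≈ 0.986500
step 2 [2y] bond c/1=13/400: DF=(510753/500000 − 13/400·(0.986500))/(1+13/400) = 9583/10000 ≈ 0.958300
step 3 [3y] zero: DF = P = 4689/5000 ≈ 0.937800
step 4 [4y] zero: DF = P = 927/1000 ≈ 0.927000
step 5 [5y] zero: DF = P = 9039/10000 ≈ 0.903900
step 6 [6y] zero: DF = P = 2161/2500 ≈ 0.864400
step 7 [7y] bond c/1=2/25: DF=(338493/250000 − 2/25·(0.986500+0.958300+0.937800+0.927000+0.903900+0.864400))/(1+2/25) = 1681/2000 ≈ 0.840500
step 8 [8y] swap r/1=1733/72451: DF=(1 − 1733/72451·(0.986500+0.958300+0.937800+0.927000+0.903900+0.864400+0.840500))/(1+1733/72451) = 8267/10000 ≈ 0.826700

1 1 1973/2000
2 2 9583/10000
3 3 4689/5000
4 4 927/1000
5 5 9039/10000
6 6 2161/2500
7 7 1681/2000
8 8 8267/10000
DF(6y) is solved at step 6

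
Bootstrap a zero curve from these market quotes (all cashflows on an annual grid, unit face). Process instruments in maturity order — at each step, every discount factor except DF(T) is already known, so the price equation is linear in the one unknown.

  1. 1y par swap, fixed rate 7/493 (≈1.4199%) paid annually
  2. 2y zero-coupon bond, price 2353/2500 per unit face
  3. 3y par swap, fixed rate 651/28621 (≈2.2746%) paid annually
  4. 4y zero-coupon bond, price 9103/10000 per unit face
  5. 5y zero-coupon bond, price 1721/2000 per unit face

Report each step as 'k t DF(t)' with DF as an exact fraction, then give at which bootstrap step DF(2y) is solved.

step 1 [1y] swap r/1=7/493: DF=(1 − 7/493·(0))/(1+7/493) = 493/500 ≈ 0.986000
step 2 [2y] zero: DF = P = 2353/2500 ≈ 0.941200
step 3 [3y] swap r/1=651/28621: DF=(1 − 651/28621·(0.986000+0.941200))/(1+651/28621) = 9349/10000 ≈ 0.934900
step 4 [4y] zero: DF = P = 9103/10000 ≈ 0.910300
step 5 [5y] zero: DF = P = 1721/2000 ≈ 0.860500

1 1 493/500
2 2 2353/2500
3 3 9349/10000
4 4 9103/10000
5 5 1721/2000
DF(2y) is solved at step 2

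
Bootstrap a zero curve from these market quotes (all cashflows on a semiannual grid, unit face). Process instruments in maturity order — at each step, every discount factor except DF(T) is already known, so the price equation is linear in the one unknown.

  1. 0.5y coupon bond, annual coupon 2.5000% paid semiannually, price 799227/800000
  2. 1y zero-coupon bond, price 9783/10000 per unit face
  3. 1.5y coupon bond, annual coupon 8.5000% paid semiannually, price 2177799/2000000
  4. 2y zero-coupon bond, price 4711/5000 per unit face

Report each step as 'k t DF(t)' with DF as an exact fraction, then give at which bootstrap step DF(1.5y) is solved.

step 1 [0.5y] bond c/2=1/80: DF=(799227/800000 − 1/80·(0))/(1+1/80) = 9867/10000 ≈ 0.986700
step 2 [1y] zero: DF = P = 9783/10000 ≈ 0.978300
step 3 [1.5y] bond c/2=17/400: DF=(2177799/2000000 − 17/400·(0.986700+0.978300))/(1+17/400) = 2411/2500 ≈ 0.964400
step 4 [2y] zero: DF = P = 4711/5000 ≈ 0.942200

1 1/2 9867/10000
2 1 9783/10000
3 3/2 2411/2500
4 2 4711/5000
DF(1.5y) is solved at step 3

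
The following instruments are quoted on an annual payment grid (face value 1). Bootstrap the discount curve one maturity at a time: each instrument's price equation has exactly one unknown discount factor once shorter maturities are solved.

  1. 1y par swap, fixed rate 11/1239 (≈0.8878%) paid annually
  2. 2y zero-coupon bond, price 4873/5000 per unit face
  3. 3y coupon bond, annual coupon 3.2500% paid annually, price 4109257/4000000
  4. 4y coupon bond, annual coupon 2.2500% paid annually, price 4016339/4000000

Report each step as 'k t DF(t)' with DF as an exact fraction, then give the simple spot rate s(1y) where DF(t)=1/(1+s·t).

1 1 1239/1250
2 2 4873/5000
3 3 9331/10000
4 4 4591/5000
s(1y) = (1/(1239/1250) − 1)/(1) = 11/1239 ≈ 0.8878%

step 1 [1y] swap r/1=11/1239: DF=(1 − 11/1239·(0))/(1+11/1239) = 1239/1250 ≈ 0.991200
step 2 [2y] zero: DF = P = 4873/5000 ≈ 0.974600
step 3 [3y] bond c/1=13/400: DF=(4109257/4000000 − 13/400·(0.991200+0.974600))/(1+13/400) = 9331/10000 ≈ 0.933100
step 4 [4y] bond c/1=9/400: DF=(4016339/4000000 − 9/400·(0.991200+0.974600+0.933100))/(1+9/400) = 4591/5000 ≈ 0.918200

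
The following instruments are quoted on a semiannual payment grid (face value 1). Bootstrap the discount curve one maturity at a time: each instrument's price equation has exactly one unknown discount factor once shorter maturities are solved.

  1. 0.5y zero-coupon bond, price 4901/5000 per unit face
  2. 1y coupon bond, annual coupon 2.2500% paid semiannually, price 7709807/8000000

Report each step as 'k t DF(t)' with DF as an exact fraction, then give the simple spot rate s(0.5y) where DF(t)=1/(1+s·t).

1 1/2 4901/5000
2 1 9421/10000
s(0.5y) = (1/(4901/5000) − 1)/(1/2) = 198/4901 ≈ 4.0400%

step 1 [0.5y] zero: DF = P = 4901/5000 ≈ 0.980200
step 2 [1y] bond c/2=9/800: DF=(7709807/8000000 − 9/800·(0.980200))/(1+9/800) = 9421/10000 ≈ 0.942100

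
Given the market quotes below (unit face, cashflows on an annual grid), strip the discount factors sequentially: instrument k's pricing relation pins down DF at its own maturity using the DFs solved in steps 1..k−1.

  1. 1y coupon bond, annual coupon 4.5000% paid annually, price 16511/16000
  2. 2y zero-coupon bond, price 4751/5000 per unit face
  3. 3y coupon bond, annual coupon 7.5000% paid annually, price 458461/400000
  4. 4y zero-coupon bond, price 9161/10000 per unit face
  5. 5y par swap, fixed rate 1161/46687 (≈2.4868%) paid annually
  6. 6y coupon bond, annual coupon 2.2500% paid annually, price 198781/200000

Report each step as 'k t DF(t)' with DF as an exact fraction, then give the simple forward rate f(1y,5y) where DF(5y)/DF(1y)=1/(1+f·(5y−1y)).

step 1 [1y] bond c/1=9/200: DF=(16511/16000 − 9/200·(0))/(1+9/200) = 79/80 ≈ 0.987500
step 2 [2y] zero: DF = P = 4751/5000 ≈ 0.950200
step 3 [3y] bond c/1=3/40: DF=(458461/400000 − 3/40·(0.987500+0.950200))/(1+3/40) = 931/1000 ≈ 0.931000
step 4 [4y] zero: DF = P = 9161/10000 ≈ 0.916100
step 5 [5y] swap r/1=1161/46687: DF=(1 − 1161/46687·(0.987500+0.950200+0.931000+0.916100))/(1+1161/46687) = 8839/10000 ≈ 0.883900
step 6 [6y] bond c/1=9/400: DF=(198781/200000 − 9/400·(0.987500+0.950200+0.931000+0.916100+0.883900))/(1+9/400) = 8693/10000 ≈ 0.869300

1 1 79/80
2 2 4751/5000
3 3 931/1000
4 4 9161/10000
5 5 8839/10000
6 6 8693/10000
f(1y,5y) = ((79/80)/(8839/10000) − 1)/(4) = 259/8839 ≈ 2.9302%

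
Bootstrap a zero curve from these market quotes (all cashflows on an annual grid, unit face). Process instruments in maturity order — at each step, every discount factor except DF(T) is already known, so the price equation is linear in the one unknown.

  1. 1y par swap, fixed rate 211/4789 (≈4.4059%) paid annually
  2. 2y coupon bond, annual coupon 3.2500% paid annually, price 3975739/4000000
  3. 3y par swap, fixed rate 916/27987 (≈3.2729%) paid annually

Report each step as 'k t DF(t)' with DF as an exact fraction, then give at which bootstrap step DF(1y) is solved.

step 1 [1y] swap r/1=211/4789: DF=(1 − 211/4789·(0))/(1+211/4789) = 4789/5000 ≈ 0.957800
step 2 [2y] bond c/1=13/400: DF=(3975739/4000000 − 13/400·(0.957800))/(1+13/400) = 373/400 ≈ 0.932500
step 3 [3y] swap r/1=916/27987: DF=(1 − 916/27987·(0.957800+0.932500))/(1+916/27987) = 2271/2500 ≈ 0.908400

1 1 4789/5000
2 2 373/400
3 3 2271/2500
DF(1y) is solved at step 1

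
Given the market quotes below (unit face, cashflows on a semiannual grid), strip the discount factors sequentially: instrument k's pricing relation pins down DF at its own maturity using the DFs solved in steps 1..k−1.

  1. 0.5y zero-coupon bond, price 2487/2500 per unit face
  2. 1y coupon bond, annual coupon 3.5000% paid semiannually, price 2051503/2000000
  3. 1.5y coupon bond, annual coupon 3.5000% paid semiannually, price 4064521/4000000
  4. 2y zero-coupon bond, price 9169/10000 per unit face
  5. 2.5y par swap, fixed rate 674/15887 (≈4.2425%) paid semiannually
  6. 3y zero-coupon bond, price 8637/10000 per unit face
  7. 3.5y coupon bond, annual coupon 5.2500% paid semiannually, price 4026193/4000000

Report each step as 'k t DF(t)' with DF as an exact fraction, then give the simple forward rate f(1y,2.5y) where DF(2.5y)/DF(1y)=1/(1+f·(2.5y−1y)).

step 1 [0.5y] zero: DF = P = 2487/2500 ≈ 0.994800
step 2 [1y] bond c/2=7/400: DF=(2051503/2000000 − 7/400·(0.994800))/(1+7/400) = 991/1000 ≈ 0.991000
step 3 [1.5y] bond c/2=7/400: DF=(4064521/4000000 − 7/400·(0.994800+0.991000))/(1+7/400) = 1929/2000 ≈ 0.964500
step 4 [2y] zero: DF = P = 9169/10000 ≈ 0.916900
step 5 [2.5y] swap r/2=337/15887: DF=(1 − 337/15887·(0.994800+0.991000+0.964500+0.916900))/(1+337/15887) = 8989/10000 ≈ 0.898900
step 6 [3y] zero: DF = P = 8637/10000 ≈ 0.863700
step 7 [3.5y] bond c/2=21/800: DF=(4026193/4000000 − 21/800·(0.994800+0.991000+0.964500+0.916900+0.898900+0.863700))/(1+21/800) = 523/625 ≈ 0.836800

1 1/2 2487/2500
2 1 991/1000
3 3/2 1929/2000
4 2 9169/10000
5 5/2 8989/10000
6 3 8637/10000
7 7/2 523/625
f(1y,2.5y) = ((991/1000)/(8989/10000) − 1)/(3/2) = 614/8989 ≈ 6.8306%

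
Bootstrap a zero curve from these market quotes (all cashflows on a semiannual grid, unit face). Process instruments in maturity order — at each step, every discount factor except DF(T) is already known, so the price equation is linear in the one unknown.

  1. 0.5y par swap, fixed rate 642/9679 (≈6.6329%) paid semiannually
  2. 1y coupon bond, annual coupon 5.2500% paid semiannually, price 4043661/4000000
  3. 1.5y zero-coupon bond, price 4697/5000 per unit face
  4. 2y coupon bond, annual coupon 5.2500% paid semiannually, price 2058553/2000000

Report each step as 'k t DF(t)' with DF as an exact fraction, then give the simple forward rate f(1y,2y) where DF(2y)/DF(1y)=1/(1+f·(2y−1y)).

1 1/2 9679/10000
2 1 9603/10000
3 3/2 4697/5000
4 2 581/625
f(1y,2y) = ((9603/10000)/(581/625) − 1)/(1) = 307/9296 ≈ 3.3025%

step 1 [0.5y] swap r/2=321/9679: DF=(1 − 321/9679·(0))/(1+321/9679) = 9679/10000 ≈ 0.967900
step 2 [1y] bond c/2=21/800: DF=(4043661/4000000 − 21/800·(0.967900))/(1+21/800) = 9603/10000 ≈ 0.960300
step 3 [1.5y] zero: DF = P = 4697/5000 ≈ 0.939400
step 4 [2y] bond c/2=21/800: DF=(2058553/2000000 − 21/800·(0.967900+0.960300+0.939400))/(1+21/800) = 581/625 ≈ 0.929600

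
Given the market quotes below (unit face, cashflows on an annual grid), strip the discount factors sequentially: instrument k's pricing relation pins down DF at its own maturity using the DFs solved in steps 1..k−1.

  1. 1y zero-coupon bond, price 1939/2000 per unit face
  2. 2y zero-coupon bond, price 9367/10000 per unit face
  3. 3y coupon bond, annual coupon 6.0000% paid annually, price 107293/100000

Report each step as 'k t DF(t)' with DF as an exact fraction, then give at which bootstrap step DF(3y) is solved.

1 1 1939/2000
2 2 9367/10000
3 3 9043/10000
DF(3y) is solved at step 3

step 1 [1y] zero: DF = P = 1939/2000 ≈ 0.969500
step 2 [2y] zero: DF = P = 9367/10000 ≈ 0.936700
step 3 [3y] bond c/1=3/50: DF=(107293/100000 − 3/50·(0.969500+0.936700))/(1+3/50) = 9043/10000 ≈ 0.904300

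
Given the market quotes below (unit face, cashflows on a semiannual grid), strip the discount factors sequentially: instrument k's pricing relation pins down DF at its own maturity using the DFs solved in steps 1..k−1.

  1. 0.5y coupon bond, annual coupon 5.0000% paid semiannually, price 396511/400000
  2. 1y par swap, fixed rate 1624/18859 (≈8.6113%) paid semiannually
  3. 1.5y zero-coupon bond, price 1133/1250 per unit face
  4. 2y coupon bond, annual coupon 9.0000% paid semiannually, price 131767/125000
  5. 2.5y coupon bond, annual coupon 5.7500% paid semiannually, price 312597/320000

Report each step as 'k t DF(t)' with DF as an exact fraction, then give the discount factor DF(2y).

1 1/2 9671/10000
2 1 2297/2500
3 3/2 1133/1250
4 2 1777/2000
5 5/2 8467/10000
DF(2y) = 1777/2000 ≈ 0.888500

step 1 [0.5y] bond c/2=1/40: DF=(396511/400000 − 1/40·(0))/(1+1/40) = 9671/10000 ≈ 0.967100
step 2 [1y] swap r/2=812/18859: DF=(1 − 812/18859·(0.967100))/(1+812/18859) = 2297/2500 ≈ 0.918800
step 3 [1.5y] zero: DF = P = 1133/1250 ≈ 0.906400
step 4 [2y] bond c/2=9/200: DF=(131767/125000 − 9/200·(0.967100+0.918800+0.906400))/(1+9/200) = 1777/2000 ≈ 0.888500
step 5 [2.5y] bond c/2=23/800: DF=(312597/320000 − 23/800·(0.967100+0.918800+0.906400+0.888500))/(1+23/800) = 8467/10000 ≈ 0.846700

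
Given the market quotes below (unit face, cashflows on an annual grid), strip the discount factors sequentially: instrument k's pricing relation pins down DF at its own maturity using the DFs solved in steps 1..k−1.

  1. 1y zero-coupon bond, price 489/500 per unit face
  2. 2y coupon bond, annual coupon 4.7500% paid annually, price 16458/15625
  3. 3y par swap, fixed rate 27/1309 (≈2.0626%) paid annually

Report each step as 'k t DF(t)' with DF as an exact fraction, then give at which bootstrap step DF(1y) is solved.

1 1 489/500
2 2 2403/2500
3 3 4703/5000
DF(1y) is solved at step 1

step 1 [1y] zero: DF = P = 489/500 ≈ 0.978000
step 2 [2y] bond c/1=19/400: DF=(16458/15625 − 19/400·(0.978000))/(1+19/400) = 2403/2500 ≈ 0.961200
step 3 [3y] swap r/1=27/1309: DF=(1 − 27/1309·(0.978000+0.961200))/(1+27/1309) = 4703/5000 ≈ 0.940600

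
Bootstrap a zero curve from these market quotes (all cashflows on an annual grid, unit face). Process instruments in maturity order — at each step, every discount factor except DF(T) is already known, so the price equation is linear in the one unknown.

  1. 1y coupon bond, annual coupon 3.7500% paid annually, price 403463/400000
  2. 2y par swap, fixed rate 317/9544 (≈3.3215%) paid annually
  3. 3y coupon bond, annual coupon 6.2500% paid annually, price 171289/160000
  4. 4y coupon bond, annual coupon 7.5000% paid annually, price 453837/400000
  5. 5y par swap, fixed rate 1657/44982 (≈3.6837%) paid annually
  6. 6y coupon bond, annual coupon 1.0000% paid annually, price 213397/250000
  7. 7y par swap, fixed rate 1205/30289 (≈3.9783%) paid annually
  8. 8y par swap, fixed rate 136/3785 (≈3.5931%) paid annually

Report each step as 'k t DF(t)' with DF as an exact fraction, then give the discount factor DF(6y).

step 1 [1y] bond c/1=3/80: DF=(403463/400000 − 3/80·(0))/(1+3/80) = 4861/5000 ≈ 0.972200
step 2 [2y] swap r/1=317/9544: DF=(1 − 317/9544·(0.972200))/(1+317/9544) = 4683/5000 ≈ 0.936600
step 3 [3y] bond c/1=1/16: DF=(171289/160000 − 1/16·(0.972200+0.936600))/(1+1/16) = 8953/10000 ≈ 0.895300
step 4 [4y] bond c/1=3/40: DF=(453837/400000 − 3/40·(0.972200+0.936600+0.895300))/(1+3/40) = 4299/5000 ≈ 0.859800
step 5 [5y] swap r/1=1657/44982: DF=(1 − 1657/44982·(0.972200+0.936600+0.895300+0.859800))/(1+1657/44982) = 8343/10000 ≈ 0.834300
step 6 [6y] bond c/1=1/100: DF=(213397/250000 − 1/100·(0.972200+0.936600+0.895300+0.859800+0.834300))/(1+1/100) = 4003/5000 ≈ 0.800600
step 7 [7y] swap r/1=1205/30289: DF=(1 − 1205/30289·(0.972200+0.936600+0.895300+0.859800+0.834300+0.800600))/(1+1205/30289) = 759/1000 ≈ 0.759000
step 8 [8y] swap r/1=136/3785: DF=(1 − 136/3785·(0.972200+0.936600+0.895300+0.859800+0.834300+0.800600+0.759000))/(1+136/3785) = 472/625 ≈ 0.755200

1 1 4861/5000
2 2 4683/5000
3 3 8953/10000
4 4 4299/5000
5 5 8343/10000
6 6 4003/5000
7 7 759/1000
8 8 472/625
DF(6y) = 4003/5000 ≈ 0.800600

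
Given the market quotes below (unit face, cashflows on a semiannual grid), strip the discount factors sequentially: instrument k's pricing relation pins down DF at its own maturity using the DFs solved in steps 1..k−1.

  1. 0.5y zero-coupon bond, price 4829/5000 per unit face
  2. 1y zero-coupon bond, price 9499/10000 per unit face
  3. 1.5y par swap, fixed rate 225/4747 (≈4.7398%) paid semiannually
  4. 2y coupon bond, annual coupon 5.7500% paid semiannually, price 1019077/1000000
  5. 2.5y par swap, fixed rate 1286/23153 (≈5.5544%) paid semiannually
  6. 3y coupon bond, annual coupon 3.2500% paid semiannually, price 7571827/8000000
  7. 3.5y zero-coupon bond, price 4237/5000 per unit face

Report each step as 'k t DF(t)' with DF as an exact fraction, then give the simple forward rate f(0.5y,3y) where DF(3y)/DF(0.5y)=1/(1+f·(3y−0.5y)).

step 1 [0.5y] zero: DF = P = 4829/5000 ≈ 0.965800
step 2 [1y] zero: DF = P = 9499/10000 ≈ 0.949900
step 3 [1.5y] swap r/2=225/9494: DF=(1 − 225/9494·(0.965800+0.949900))/(1+225/9494) = 373/400 ≈ 0.932500
step 4 [2y] bond c/2=23/800: DF=(1019077/1000000 − 23/800·(0.965800+0.949900+0.932500))/(1+23/800) = 911/1000 ≈ 0.911000
step 5 [2.5y] swap r/2=643/23153: DF=(1 − 643/23153·(0.965800+0.949900+0.932500+0.911000))/(1+643/23153) = 4357/5000 ≈ 0.871400
step 6 [3y] bond c/2=13/800: DF=(7571827/8000000 − 13/800·(0.965800+0.949900+0.932500+0.911000+0.871400))/(1+13/800) = 8573/10000 ≈ 0.857300
step 7 [3.5y] zero: DF = P = 4237/5000 ≈ 0.847400

1 1/2 4829/5000
2 1 9499/10000
3 3/2 373/400
4 2 911/1000
5 5/2 4357/5000
6 3 8573/10000
7 7/2 4237/5000
f(0.5y,3y) = ((4829/5000)/(8573/10000) − 1)/(5/2) = 434/8573 ≈ 5.0624%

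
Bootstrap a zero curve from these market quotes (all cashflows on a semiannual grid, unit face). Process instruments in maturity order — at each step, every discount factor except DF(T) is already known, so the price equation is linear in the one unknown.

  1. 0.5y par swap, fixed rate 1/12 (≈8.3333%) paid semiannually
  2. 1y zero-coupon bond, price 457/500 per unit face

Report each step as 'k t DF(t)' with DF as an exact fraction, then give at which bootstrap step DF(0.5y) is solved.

step 1 [0.5y] swap r/2=1/24: DF=(1 − 1/24·(0))/(1+1/24) = 24/25 ≈ 0.960000
step 2 [1y] zero: DF = P = 457/500 ≈ 0.914000

1 1/2 24/25
2 1 457/500
DF(0.5y) is solved at step 1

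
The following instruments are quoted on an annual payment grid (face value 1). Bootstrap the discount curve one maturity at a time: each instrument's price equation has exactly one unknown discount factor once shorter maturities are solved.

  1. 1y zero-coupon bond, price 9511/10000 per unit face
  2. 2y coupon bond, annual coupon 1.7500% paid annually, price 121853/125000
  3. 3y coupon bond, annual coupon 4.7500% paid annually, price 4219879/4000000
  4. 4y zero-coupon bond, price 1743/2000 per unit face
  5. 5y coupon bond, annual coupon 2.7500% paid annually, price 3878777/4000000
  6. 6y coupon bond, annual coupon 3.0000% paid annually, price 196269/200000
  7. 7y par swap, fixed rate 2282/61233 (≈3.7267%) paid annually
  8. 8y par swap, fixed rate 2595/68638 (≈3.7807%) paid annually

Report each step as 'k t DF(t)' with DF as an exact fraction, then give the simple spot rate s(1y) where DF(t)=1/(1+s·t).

step 1 [1y] zero: DF = P = 9511/10000 ≈ 0.951100
step 2 [2y] bond c/1=7/400: DF=(121853/125000 − 7/400·(0.951100))/(1+7/400) = 9417/10000 ≈ 0.941700
step 3 [3y] bond c/1=19/400: DF=(4219879/4000000 − 19/400·(0.951100+0.941700))/(1+19/400) = 9213/10000 ≈ 0.921300
step 4 [4y] zero: DF = P = 1743/2000 ≈ 0.871500
step 5 [5y] bond c/1=11/400: DF=(3878777/4000000 − 11/400·(0.951100+0.941700+0.921300+0.871500))/(1+11/400) = 8451/10000 ≈ 0.845100
step 6 [6y] bond c/1=3/100: DF=(196269/200000 − 3/100·(0.951100+0.941700+0.921300+0.871500+0.845100))/(1+3/100) = 513/625 ≈ 0.820800
step 7 [7y] swap r/1=2282/61233: DF=(1 − 2282/61233·(0.951100+0.941700+0.921300+0.871500+0.845100+0.820800))/(1+2282/61233) = 3859/5000 ≈ 0.771800
step 8 [8y] swap r/1=2595/68638: DF=(1 − 2595/68638·(0.951100+0.941700+0.921300+0.871500+0.845100+0.820800+0.771800))/(1+2595/68638) = 1481/2000 ≈ 0.740500

1 1 9511/10000
2 2 9417/10000
3 3 9213/10000
4 4 1743/2000
5 5 8451/10000
6 6 513/625
7 7 3859/5000
8 8 1481/2000
s(1y) = (1/(9511/10000) − 1)/(1) = 489/9511 ≈ 5.1414%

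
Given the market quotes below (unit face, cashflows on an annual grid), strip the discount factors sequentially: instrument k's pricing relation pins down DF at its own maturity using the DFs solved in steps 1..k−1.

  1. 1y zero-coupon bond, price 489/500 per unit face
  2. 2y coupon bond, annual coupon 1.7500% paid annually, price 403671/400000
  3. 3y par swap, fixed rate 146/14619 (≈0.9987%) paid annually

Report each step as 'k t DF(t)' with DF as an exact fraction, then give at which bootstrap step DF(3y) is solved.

1 1 489/500
2 2 39/40
3 3 2427/2500
DF(3y) is solved at step 3

step 1 [1y] zero: DF = P = 489/500 ≈ 0.978000
step 2 [2y] bond c/1=7/400: DF=(403671/400000 − 7/400·(0.978000))/(1+7/400) = 39/40 ≈ 0.975000
step 3 [3y] swap r/1=146/14619: DF=(1 − 146/14619·(0.978000+0.975000))/(1+146/14619) = 2427/2500 ≈ 0.970800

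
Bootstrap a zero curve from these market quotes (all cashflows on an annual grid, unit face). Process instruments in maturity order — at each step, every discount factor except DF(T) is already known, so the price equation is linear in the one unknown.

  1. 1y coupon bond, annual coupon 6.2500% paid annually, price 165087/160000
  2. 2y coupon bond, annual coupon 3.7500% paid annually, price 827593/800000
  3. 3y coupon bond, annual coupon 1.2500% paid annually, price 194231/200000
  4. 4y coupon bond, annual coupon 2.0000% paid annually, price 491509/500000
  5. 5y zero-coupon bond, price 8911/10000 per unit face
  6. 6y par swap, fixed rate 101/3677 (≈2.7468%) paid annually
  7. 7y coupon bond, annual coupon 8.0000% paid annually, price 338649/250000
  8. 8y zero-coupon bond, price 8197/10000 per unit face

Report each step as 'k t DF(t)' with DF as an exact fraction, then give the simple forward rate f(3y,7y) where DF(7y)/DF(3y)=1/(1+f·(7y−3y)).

step 1 [1y] bond c/1=1/16: DF=(165087/160000 − 1/16·(0))/(1+1/16) = 9711/10000 ≈ 0.971100
step 2 [2y] bond c/1=3/80: DF=(827593/800000 − 3/80·(0.971100))/(1+3/80) = 481/500 ≈ 0.962000
step 3 [3y] bond c/1=1/80: DF=(194231/200000 − 1/80·(0.971100+0.962000))/(1+1/80) = 9353/10000 ≈ 0.935300
step 4 [4y] bond c/1=1/50: DF=(491509/500000 − 1/50·(0.971100+0.962000+0.935300))/(1+1/50) = 363/400 ≈ 0.907500
step 5 [5y] zero: DF = P = 8911/10000 ≈ 0.891100
step 6 [6y] swap r/1=101/3677: DF=(1 − 101/3677·(0.971100+0.962000+0.935300+0.907500+0.891100))/(1+101/3677) = 1697/2000 ≈ 0.848500
step 7 [7y] bond c/1=2/25: DF=(338649/250000 − 2/25·(0.971100+0.962000+0.935300+0.907500+0.891100+0.848500))/(1+2/25) = 8457/10000 ≈ 0.845700
step 8 [8y] zero: DF = P = 8197/10000 ≈ 0.819700

1 1 9711/10000
2 2 481/500
3 3 9353/10000
4 4 363/400
5 5 8911/10000
6 6 1697/2000
7 7 8457/10000
8 8 8197/10000
f(3y,7y) = ((9353/10000)/(8457/10000) − 1)/(4) = 224/8457 ≈ 2.6487%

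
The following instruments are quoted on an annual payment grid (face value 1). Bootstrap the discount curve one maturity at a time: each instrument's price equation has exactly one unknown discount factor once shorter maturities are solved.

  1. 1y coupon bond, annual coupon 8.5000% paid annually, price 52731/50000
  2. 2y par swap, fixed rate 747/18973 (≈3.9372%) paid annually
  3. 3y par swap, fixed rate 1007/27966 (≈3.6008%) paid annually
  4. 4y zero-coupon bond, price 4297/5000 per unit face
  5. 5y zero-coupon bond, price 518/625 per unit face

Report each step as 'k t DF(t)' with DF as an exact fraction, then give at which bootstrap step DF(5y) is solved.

step 1 [1y] bond c/1=17/200: DF=(52731/50000 − 17/200·(0))/(1+17/200) = 243/250 ≈ 0.972000
step 2 [2y] swap r/1=747/18973: DF=(1 − 747/18973·(0.972000))/(1+747/18973) = 9253/10000 ≈ 0.925300
step 3 [3y] swap r/1=1007/27966: DF=(1 − 1007/27966·(0.972000+0.925300))/(1+1007/27966) = 8993/10000 ≈ 0.899300
step 4 [4y] zero: DF = P = 4297/5000 ≈ 0.859400
step 5 [5y] zero: DF = P = 518/625 ≈ 0.828800

1 1 243/250
2 2 9253/10000
3 3 8993/10000
4 4 4297/5000
5 5 518/625
DF(5y) is solved at step 5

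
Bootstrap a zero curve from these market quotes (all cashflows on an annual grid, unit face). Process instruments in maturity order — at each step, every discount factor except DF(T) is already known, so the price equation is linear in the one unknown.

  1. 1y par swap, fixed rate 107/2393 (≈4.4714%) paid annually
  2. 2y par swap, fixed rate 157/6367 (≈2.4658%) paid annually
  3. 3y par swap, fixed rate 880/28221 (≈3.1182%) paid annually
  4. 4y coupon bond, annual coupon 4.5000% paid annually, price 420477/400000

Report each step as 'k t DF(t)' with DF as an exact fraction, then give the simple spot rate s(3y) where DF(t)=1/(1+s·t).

step 1 [1y] swap r/1=107/2393: DF=(1 − 107/2393·(0))/(1+107/2393) = 2393/2500 ≈ 0.957200
step 2 [2y] swap r/1=157/6367: DF=(1 − 157/6367·(0.957200))/(1+157/6367) = 9529/10000 ≈ 0.952900
step 3 [3y] swap r/1=880/28221: DF=(1 − 880/28221·(0.957200+0.952900))/(1+880/28221) = 114/125 ≈ 0.912000
step 4 [4y] bond c/1=9/200: DF=(420477/400000 − 9/200·(0.957200+0.952900+0.912000))/(1+9/200) = 2211/2500 ≈ 0.884400

1 1 2393/2500
2 2 9529/10000
3 3 114/125
4 4 2211/2500
s(3y) = (1/(114/125) − 1)/(3) = 11/342 ≈ 3.2164%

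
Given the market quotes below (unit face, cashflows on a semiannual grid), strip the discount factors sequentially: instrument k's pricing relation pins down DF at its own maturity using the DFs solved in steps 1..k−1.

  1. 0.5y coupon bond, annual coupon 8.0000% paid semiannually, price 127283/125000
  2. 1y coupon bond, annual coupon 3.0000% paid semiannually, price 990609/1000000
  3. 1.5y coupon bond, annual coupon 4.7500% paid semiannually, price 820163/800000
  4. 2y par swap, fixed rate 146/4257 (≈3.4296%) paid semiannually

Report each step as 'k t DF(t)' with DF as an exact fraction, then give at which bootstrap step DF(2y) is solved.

step 1 [0.5y] bond c/2=1/25: DF=(127283/125000 − 1/25·(0))/(1+1/25) = 9791/10000 ≈ 0.979100
step 2 [1y] bond c/2=3/200: DF=(990609/1000000 − 3/200·(0.979100))/(1+3/200) = 1923/2000 ≈ 0.961500
step 3 [1.5y] bond c/2=19/800: DF=(820163/800000 − 19/800·(0.979100+0.961500))/(1+19/800) = 2391/2500 ≈ 0.956400
step 4 [2y] swap r/2=73/4257: DF=(1 − 73/4257·(0.979100+0.961500+0.956400))/(1+73/4257) = 9343/10000 ≈ 0.934300

1 1/2 9791/10000
2 1 1923/2000
3 3/2 2391/2500
4 2 9343/10000
DF(2y) is solved at step 4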